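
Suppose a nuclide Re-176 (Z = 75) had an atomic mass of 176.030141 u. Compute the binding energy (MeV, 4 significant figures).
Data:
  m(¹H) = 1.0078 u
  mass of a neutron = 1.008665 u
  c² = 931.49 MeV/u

1332 MeV

Σm = 75·m(¹H) + 101·m_n = 75.5850 + 101.875165 = 177.460165 u
Mass defect Δm = 177.460165 − 176.030141 = 1.430024 u
E_B = 1.430024 × 931.49 = 1332.05 MeV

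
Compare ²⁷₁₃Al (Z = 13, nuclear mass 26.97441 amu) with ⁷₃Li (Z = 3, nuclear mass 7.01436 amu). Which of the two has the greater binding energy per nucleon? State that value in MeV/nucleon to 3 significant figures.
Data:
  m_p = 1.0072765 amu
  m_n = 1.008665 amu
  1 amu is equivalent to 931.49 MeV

²⁷₁₃Al; 8.33 MeV/nucleon

²⁷₁₃Al: Σm = 13(1.0072765) + 14(1.008665) = 27.2159045 amu; Δm = 0.2414945 amu; E_B = 224.95 MeV; E_B/A = 8.331 MeV
⁷₃Li: Σm = 3(1.0072765) + 4(1.008665) = 7.0564895 amu; Δm = 0.0421295 amu; E_B = 39.243 MeV; E_B/A = 5.606 MeV
²⁷₁₃Al has the higher binding energy per nucleon, so it is the more tightly bound nucleus.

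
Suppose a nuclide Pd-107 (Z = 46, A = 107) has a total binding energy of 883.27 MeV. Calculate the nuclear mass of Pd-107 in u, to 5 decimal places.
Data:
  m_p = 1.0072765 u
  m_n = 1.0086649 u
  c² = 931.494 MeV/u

Mass defect = 883.27 MeV / (931.494 MeV/u) = 0.9482294 u
Constituent mass = 46(1.0072765) + 61(1.0086649) = 107.8632779 u
Nuclear mass = 107.8632779 − 0.9482294 = 106.9150485 u ≈ 106.91505 u (to 5 decimal places)

106.91505 u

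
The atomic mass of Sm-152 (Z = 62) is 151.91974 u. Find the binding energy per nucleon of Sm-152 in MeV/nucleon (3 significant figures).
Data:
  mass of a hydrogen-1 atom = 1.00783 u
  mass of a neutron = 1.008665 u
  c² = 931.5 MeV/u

8.25 MeV/nucleon

Z = 62, so N = A − Z = 152 − 62 = 90.
Σm = 62·m(¹H) + 90·m_n = 62.48546 + 90.779850 = 153.265310 u
Δm = 153.265310 − 151.91974 = 1.345570 u
E_B = 1.345570 × 931.5 = 1253.40 MeV
Dividing by A = 152 gives 8.246 MeV per nucleon.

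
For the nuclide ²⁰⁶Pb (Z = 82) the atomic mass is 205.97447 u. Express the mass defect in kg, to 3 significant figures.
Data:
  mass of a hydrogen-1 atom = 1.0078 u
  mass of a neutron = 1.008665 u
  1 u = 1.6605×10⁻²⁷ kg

Mass of separated nucleons = 82(1.0078) + 124(1.008665) = 82.6396 + 125.074460 = 207.714060 u
Δm = 207.714060 − 205.97447 = 1.739590 u
In SI units: 1.739590 u × 1.6605×10⁻²⁷ kg/u = 2.8886e-27 kg

2.89e-27 kg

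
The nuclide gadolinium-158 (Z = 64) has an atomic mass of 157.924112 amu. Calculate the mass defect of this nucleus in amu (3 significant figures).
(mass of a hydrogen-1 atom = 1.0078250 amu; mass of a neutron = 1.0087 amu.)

Z = 64, so N = A − Z = 158 − 64 = 94.
Mass of separated nucleons = 64(1.0078250) + 94(1.0087) = 64.5008000 + 94.8178 = 159.3186000 amu
The mass defect is 159.3186000 − 157.924112 = 1.3944880 amu.

1.39 amu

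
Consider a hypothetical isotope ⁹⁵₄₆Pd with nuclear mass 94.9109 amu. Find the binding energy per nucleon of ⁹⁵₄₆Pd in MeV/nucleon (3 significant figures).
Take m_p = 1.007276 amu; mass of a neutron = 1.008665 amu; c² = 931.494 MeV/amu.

The nucleus contains 46 protons and 95 − 46 = 49 neutrons.
Mass of separated nucleons = 46(1.007276) + 49(1.008665) = 46.334696 + 49.424585 = 95.759281 amu
Mass defect Δm = 95.759281 − 94.9109 = 0.848381 amu
Binding energy = Δm·c² = 0.848381 × 931.494 MeV/amu = 790.262 MeV
Per nucleon: 790.262 / 95 = 8.319 MeV

8.32 MeV/nucleon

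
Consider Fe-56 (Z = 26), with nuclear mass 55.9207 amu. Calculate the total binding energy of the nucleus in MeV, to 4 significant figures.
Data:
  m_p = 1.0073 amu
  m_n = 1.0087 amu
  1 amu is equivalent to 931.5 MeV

Total constituent mass: 26 × 1.0073 + 30 × 1.0087 = 56.4508 amu
Mass defect Δm = 56.4508 − 55.9207 = 0.5301 amu
Binding energy = Δm·c² = 0.5301 × 931.5 MeV/amu = 493.788 MeV

493.8 MeV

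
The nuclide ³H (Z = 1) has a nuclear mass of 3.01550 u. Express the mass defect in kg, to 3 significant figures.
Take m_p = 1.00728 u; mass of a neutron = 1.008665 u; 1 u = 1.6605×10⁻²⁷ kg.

Mass of separated nucleons = 1(1.00728) + 2(1.008665) = 1.00728 + 2.017330 = 3.024610 u
The mass defect is 3.024610 − 3.01550 = 0.009110 u.
In SI units: 0.009110 u × 1.6605×10⁻²⁷ kg/u = 1.5127e-29 kg

1.51e-29 kg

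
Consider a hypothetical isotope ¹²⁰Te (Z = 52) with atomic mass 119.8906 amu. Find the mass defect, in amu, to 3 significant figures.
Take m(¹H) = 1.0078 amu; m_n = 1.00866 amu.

1.10 amu

With 52 protons and 68 neutrons (A = 120):
Σm = 52·m(¹H) + 68·m_n = 52.4056 + 68.58888 = 120.99448 amu
The mass defect is 120.99448 − 119.8906 = 1.10388 amu.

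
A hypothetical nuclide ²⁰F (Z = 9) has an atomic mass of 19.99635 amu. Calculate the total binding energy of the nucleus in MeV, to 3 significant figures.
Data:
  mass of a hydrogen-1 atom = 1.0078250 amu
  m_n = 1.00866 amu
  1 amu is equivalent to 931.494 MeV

The nucleus contains 9 protons and 20 − 9 = 11 neutrons.
Total constituent mass: 9 × 1.0078250 + 11 × 1.00866 = 20.1656850 amu
Mass defect Δm = 20.1656850 − 19.99635 = 0.1693350 amu
E_B = 0.1693350 × 931.494 = 157.735 MeV

158 MeV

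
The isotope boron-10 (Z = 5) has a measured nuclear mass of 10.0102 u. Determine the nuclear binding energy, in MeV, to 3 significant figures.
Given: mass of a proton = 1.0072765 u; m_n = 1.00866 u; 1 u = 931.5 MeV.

Z = 5, so N = A − Z = 10 − 5 = 5.
Mass of separated nucleons = 5(1.0072765) + 5(1.00866) = 5.0363825 + 5.04330 = 10.0796825 u
Mass defect Δm = 10.0796825 − 10.0102 = 0.0694825 u
Converting to energy: 0.0694825 u × 931.5 MeV/u = 64.7229 MeV

64.7 MeV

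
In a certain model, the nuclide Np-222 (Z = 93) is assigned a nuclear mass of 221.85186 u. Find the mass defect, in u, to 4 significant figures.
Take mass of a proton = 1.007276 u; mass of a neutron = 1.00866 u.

Total constituent mass: 93 × 1.007276 + 129 × 1.00866 = 223.793808 u
Mass defect Δm = 223.793808 − 221.85186 = 1.941948 u

1.942 u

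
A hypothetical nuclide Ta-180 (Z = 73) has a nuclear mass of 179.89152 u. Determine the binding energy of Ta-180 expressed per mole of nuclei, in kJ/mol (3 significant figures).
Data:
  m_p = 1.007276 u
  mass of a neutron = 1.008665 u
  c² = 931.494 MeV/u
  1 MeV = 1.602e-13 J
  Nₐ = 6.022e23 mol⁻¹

The nucleus contains 73 protons and 180 − 73 = 107 neutrons.
Mass of separated nucleons = 73(1.007276) + 107(1.008665) = 73.531148 + 107.927155 = 181.458303 u
The mass defect is 181.458303 − 179.89152 = 1.566783 u.
Binding energy = Δm·c² = 1.566783 × 931.494 MeV/u = 1459.45 MeV
Per nucleus in joules: 1459.45 MeV × 1.602e-13 J/MeV = 2.3380e-10 J
Per mole: 2.3380e-10 J × 6.022e23 mol⁻¹ = 1.4079e+14 J/mol

1.41e+11 kJ/mol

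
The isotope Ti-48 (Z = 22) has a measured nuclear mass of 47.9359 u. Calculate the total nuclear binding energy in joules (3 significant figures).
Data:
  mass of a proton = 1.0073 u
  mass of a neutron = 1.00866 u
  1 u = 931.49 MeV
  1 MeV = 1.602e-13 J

With 22 protons and 26 neutrons (A = 48):
Total constituent mass: 22 × 1.0073 + 26 × 1.00866 = 48.38576 u
Mass defect Δm = 48.38576 − 47.9359 = 0.44986 u
E_B = 0.44986 × 931.49 = 419.040 MeV
In joules: 419.040 MeV × 1.602e-13 J/MeV = 6.7130e-11 J

6.71e-11 J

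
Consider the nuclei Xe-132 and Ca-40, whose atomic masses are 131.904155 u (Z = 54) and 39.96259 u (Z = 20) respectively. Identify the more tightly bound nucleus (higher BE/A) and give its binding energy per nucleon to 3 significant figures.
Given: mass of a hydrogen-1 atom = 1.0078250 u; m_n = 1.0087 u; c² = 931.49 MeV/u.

Xe-132: Σm = 54(1.0078250) + 78(1.0087) = 133.1011500 u; Δm = 1.1969950 u; E_B = 1115.0 MeV; E_B/A = 8.447 MeV
Ca-40: Σm = 20(1.0078250) + 20(1.0087) = 40.3305000 u; Δm = 0.3679100 u; E_B = 342.70 MeV; E_B/A = 8.568 MeV
Ca-40 has the higher binding energy per nucleon, so it is the more tightly bound nucleus.

Ca-40; 8.57 MeV/nucleon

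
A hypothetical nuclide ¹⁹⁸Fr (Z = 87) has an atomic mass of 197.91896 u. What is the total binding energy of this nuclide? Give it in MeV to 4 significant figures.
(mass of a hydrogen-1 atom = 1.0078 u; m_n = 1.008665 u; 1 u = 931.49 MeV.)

1604 MeV

The nucleus contains 87 protons and 198 − 87 = 111 neutrons.
Mass of separated nucleons = 87(1.0078) + 111(1.008665) = 87.6786 + 111.961815 = 199.640415 u
Δm = 199.640415 − 197.91896 = 1.721455 u
Converting to energy: 1.721455 u × 931.49 MeV/u = 1603.52 MeV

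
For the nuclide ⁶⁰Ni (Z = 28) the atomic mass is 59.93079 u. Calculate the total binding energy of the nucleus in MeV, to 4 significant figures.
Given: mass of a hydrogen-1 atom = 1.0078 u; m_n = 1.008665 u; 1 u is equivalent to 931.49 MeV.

Total constituent mass: 28 × 1.0078 + 32 × 1.008665 = 60.495680 u
The mass defect is 60.495680 − 59.93079 = 0.564890 u.
Binding energy = Δm·c² = 0.564890 × 931.49 MeV/u = 526.189 MeV

526.2 MeV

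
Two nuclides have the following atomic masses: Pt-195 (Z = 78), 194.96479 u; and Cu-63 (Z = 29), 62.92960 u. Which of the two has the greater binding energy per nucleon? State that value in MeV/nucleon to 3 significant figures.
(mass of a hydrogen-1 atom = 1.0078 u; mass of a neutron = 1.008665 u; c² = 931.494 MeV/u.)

Cu-63; 8.74 MeV/nucleon

Pt-195: Σm = 78(1.0078) + 117(1.008665) = 196.622205 u; Δm = 1.657415 u; E_B = 1543.9 MeV; E_B/A = 7.917 MeV
Cu-63: Σm = 29(1.0078) + 34(1.008665) = 63.520810 u; Δm = 0.591210 u; E_B = 550.71 MeV; E_B/A = 8.741 MeV
Cu-63 has the higher binding energy per nucleon, so it is the more tightly bound nucleus.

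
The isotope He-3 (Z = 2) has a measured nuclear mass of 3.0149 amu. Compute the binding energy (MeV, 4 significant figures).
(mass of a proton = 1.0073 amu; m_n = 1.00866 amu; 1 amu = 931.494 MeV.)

Σm = 2·m_p + 1·m_n = 2.0146 + 1.00866 = 3.02326 amu
The mass defect is 3.02326 − 3.0149 = 0.00836 amu.
E_B = 0.00836 × 931.494 = 7.78729 MeV

7.787 MeV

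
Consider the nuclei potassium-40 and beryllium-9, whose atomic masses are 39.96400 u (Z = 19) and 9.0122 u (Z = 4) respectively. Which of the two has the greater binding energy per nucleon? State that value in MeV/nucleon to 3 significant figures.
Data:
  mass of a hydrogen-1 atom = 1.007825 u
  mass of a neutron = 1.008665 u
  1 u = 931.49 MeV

potassium-40; 8.54 MeV/nucleon

potassium-40: Σm = 19(1.007825) + 21(1.008665) = 40.330640 u; Δm = 0.366640 u; E_B = 341.52 MeV; E_B/A = 8.538 MeV
beryllium-9: Σm = 4(1.007825) + 5(1.008665) = 9.074625 u; Δm = 0.062425 u; E_B = 58.148 MeV; E_B/A = 6.461 MeV
potassium-40 has the higher binding energy per nucleon, so it is the more tightly bound nucleus.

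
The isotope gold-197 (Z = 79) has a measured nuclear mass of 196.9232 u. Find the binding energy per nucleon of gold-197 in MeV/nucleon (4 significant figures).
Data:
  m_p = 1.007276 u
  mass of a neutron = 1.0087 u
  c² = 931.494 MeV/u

Z = 79, so N = A − Z = 197 − 79 = 118.
Total constituent mass: 79 × 1.007276 + 118 × 1.0087 = 198.601404 u
Δm = 198.601404 − 196.9232 = 1.678204 u
Binding energy = Δm·c² = 1.678204 × 931.494 MeV/u = 1563.24 MeV
Dividing by A = 197 gives 7.935 MeV per nucleon.

7.935 MeV/nucleon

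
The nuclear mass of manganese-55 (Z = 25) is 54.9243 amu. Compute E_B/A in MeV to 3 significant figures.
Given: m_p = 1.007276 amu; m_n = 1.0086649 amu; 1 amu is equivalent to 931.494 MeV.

With 25 protons and 30 neutrons (A = 55):
Σm = 25·m_p + 30·m_n = 25.181900 + 30.2599470 = 55.4418470 amu
Δm = 55.4418470 − 54.9243 = 0.5175470 amu
Converting to energy: 0.5175470 amu × 931.494 MeV/amu = 482.092 MeV
BE/A = 482.092 MeV / 55 = 8.765 MeV/nucleon

8.77 MeV/nucleon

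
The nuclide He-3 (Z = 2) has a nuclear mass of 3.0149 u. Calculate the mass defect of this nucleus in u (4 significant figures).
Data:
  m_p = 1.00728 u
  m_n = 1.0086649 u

With 2 protons and 1 neutrons (A = 3):
Σm = 2·m_p + 1·m_n = 2.01456 + 1.0086649 = 3.0232249 u
The mass defect is 3.0232249 − 3.0149 = 0.0083249 u.

0.008325 u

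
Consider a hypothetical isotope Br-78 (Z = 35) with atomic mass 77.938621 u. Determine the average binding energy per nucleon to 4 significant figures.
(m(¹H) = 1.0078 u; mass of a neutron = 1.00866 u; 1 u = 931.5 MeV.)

8.440 MeV/nucleon

Total constituent mass: 35 × 1.0078 + 43 × 1.00866 = 78.64538 u
The mass defect is 78.64538 − 77.938621 = 0.706759 u.
Converting to energy: 0.706759 u × 931.5 MeV/u = 658.346 MeV
Dividing by A = 78 gives 8.440 MeV per nucleon.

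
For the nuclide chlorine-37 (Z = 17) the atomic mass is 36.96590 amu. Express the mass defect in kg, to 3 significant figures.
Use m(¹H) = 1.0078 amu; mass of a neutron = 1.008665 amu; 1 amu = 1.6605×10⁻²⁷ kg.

5.65e-28 kg

With 17 protons and 20 neutrons (A = 37):
Mass of separated nucleons = 17(1.0078) + 20(1.008665) = 17.1326 + 20.173300 = 37.305900 amu
Mass defect Δm = 37.305900 − 36.96590 = 0.340000 amu
In SI units: 0.340000 amu × 1.6605×10⁻²⁷ kg/amu = 5.6457e-28 kg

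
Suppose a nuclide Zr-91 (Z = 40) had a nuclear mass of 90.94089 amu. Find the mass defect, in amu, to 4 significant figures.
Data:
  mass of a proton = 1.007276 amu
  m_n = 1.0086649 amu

0.7921 amu

The nucleus contains 40 protons and 91 − 40 = 51 neutrons.
Total constituent mass: 40 × 1.007276 + 51 × 1.0086649 = 91.7329499 amu
The mass defect is 91.7329499 − 90.94089 = 0.7920599 amu.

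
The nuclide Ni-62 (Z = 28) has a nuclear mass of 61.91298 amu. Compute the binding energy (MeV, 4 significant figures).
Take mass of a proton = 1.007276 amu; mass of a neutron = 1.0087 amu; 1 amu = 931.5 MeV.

The nucleus contains 28 protons and 62 − 28 = 34 neutrons.
Σm = 28·m_p + 34·m_n = 28.203728 + 34.2958 = 62.499528 amu
Δm = 62.499528 − 61.91298 = 0.586548 amu
E_B = 0.586548 × 931.5 = 546.369 MeV

546.4 MeV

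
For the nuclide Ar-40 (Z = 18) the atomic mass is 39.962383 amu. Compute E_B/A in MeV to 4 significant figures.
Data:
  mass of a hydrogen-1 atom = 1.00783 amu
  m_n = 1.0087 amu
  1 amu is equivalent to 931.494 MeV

With 18 protons and 22 neutrons (A = 40):
Total constituent mass: 18 × 1.00783 + 22 × 1.0087 = 40.33234 amu
Mass defect Δm = 40.33234 − 39.962383 = 0.369957 amu
Binding energy = Δm·c² = 0.369957 × 931.494 MeV/amu = 344.613 MeV
Per nucleon: 344.613 / 40 = 8.615 MeV

8.615 MeV/nucleon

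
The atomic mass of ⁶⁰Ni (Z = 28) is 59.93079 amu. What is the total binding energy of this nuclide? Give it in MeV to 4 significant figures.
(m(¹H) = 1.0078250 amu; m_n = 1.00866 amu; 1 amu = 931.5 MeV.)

Total constituent mass: 28 × 1.0078250 + 32 × 1.00866 = 60.4962200 amu
Δm = 60.4962200 − 59.93079 = 0.5654300 amu
E_B = 0.5654300 × 931.5 = 526.698 MeV

526.7 MeV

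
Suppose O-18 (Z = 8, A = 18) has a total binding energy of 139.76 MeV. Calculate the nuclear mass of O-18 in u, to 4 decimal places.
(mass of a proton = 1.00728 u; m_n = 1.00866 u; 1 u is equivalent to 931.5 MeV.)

17.9948 u

Mass defect = 139.76 MeV / (931.5 MeV/u) = 0.150038 u
Constituent mass = 8(1.00728) + 10(1.00866) = 18.14484 u
Nuclear mass = 18.14484 − 0.150038 = 17.994802 u ≈ 17.9948 u (to 4 decimal places)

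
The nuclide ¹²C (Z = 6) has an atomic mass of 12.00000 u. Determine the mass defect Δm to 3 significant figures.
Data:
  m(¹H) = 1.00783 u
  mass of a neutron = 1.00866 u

0.0989 u

Z = 6, so N = A − Z = 12 − 6 = 6.
Σm = 6·m(¹H) + 6·m_n = 6.04698 + 6.05196 = 12.09894 u
The mass defect is 12.09894 − 12.00000 = 0.09894 u.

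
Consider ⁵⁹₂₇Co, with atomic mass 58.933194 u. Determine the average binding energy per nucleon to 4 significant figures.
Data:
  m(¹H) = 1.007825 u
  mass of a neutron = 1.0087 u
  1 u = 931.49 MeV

8.786 MeV/nucleon

Σm = 27·m(¹H) + 32·m_n = 27.211275 + 32.2784 = 59.489675 u
Δm = 59.489675 − 58.933194 = 0.556481 u
Converting to energy: 0.556481 u × 931.49 MeV/u = 518.356 MeV
BE/A = 518.356 MeV / 59 = 8.786 MeV/nucleon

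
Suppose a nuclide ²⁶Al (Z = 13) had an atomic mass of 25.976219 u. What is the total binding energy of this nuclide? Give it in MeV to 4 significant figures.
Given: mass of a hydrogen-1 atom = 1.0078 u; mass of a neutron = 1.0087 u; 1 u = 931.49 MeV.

The nucleus contains 13 protons and 26 − 13 = 13 neutrons.
Σm = 13·m(¹H) + 13·m_n = 13.1014 + 13.1131 = 26.2145 u
The mass defect is 26.2145 − 25.976219 = 0.238281 u.
Converting to energy: 0.238281 u × 931.49 MeV/u = 221.956 MeV

222.0 MeV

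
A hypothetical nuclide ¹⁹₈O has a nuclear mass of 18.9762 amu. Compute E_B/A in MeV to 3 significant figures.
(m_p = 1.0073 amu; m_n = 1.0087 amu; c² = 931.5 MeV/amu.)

The nucleus contains 8 protons and 19 − 8 = 11 neutrons.
Mass of separated nucleons = 8(1.0073) + 11(1.0087) = 8.0584 + 11.0957 = 19.1541 amu
Δm = 19.1541 − 18.9762 = 0.1779 amu
Converting to energy: 0.1779 amu × 931.5 MeV/amu = 165.714 MeV
Per nucleon: 165.714 / 19 = 8.722 MeV

8.72 MeV/nucleon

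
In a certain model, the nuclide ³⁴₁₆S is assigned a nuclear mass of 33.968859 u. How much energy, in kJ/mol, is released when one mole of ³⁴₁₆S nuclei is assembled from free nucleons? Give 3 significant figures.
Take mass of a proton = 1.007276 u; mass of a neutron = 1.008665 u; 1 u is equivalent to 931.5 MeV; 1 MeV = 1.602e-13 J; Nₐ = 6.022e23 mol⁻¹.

2.73e+10 kJ/mol

Mass of separated nucleons = 16(1.007276) + 18(1.008665) = 16.116416 + 18.155970 = 34.272386 u
The mass defect is 34.272386 − 33.968859 = 0.303527 u.
Binding energy = Δm·c² = 0.303527 × 931.5 MeV/u = 282.735 MeV
Per nucleus in joules: 282.735 MeV × 1.602e-13 J/MeV = 4.5294e-11 J
Per mole: 4.5294e-11 J × 6.022e23 mol⁻¹ = 2.7276e+13 J/mol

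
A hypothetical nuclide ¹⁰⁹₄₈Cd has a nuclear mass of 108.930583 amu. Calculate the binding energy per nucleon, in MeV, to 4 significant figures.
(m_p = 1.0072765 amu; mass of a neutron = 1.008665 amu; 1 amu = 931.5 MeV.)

8.095 MeV/nucleon

Mass of separated nucleons = 48(1.0072765) + 61(1.008665) = 48.3492720 + 61.528565 = 109.8778370 amu
Δm = 109.8778370 − 108.930583 = 0.9472540 amu
E_B = 0.9472540 × 931.5 = 882.367 MeV
BE/A = 882.367 MeV / 109 = 8.095 MeV/nucleon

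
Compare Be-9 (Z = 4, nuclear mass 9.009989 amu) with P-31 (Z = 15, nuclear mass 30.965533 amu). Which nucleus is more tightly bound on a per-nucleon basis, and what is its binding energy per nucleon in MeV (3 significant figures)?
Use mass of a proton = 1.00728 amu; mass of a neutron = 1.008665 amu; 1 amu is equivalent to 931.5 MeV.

Be-9: Σm = 4(1.00728) + 5(1.008665) = 9.072445 amu; Δm = 0.062456 amu; E_B = 58.178 MeV; E_B/A = 6.464 MeV
P-31: Σm = 15(1.00728) + 16(1.008665) = 31.247840 amu; Δm = 0.282307 amu; E_B = 262.97 MeV; E_B/A = 8.483 MeV
P-31 has the higher binding energy per nucleon, so it is the more tightly bound nucleus.

P-31; 8.48 MeV/nucleon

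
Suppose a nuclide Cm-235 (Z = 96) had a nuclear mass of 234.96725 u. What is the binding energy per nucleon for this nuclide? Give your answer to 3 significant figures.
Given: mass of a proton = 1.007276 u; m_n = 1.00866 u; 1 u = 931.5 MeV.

With 96 protons and 139 neutrons (A = 235):
Total constituent mass: 96 × 1.007276 + 139 × 1.00866 = 236.902236 u
Δm = 236.902236 − 234.96725 = 1.934986 u
Binding energy = Δm·c² = 1.934986 × 931.5 MeV/u = 1802.44 MeV
BE/A = 1802.44 MeV / 235 = 7.670 MeV/nucleon

7.67 MeV/nucleon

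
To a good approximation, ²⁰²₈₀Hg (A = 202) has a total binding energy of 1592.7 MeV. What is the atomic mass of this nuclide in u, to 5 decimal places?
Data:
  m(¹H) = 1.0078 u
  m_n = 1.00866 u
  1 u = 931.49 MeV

Mass defect = 1592.7 MeV / (931.49 MeV/u) = 1.7098412 u
Constituent mass = 80(1.0078) + 122(1.00866) = 203.68052 u
Atomic mass = 203.68052 − 1.7098412 = 201.9706788 u ≈ 201.97068 u (to 5 decimal places)

201.97068 u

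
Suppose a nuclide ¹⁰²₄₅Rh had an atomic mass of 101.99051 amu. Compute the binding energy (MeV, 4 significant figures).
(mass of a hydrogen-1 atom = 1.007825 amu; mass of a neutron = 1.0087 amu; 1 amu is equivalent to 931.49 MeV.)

With 45 protons and 57 neutrons (A = 102):
Total constituent mass: 45 × 1.007825 + 57 × 1.0087 = 102.848025 amu
Mass defect Δm = 102.848025 − 101.99051 = 0.857515 amu
Converting to energy: 0.857515 amu × 931.49 MeV/amu = 798.767 MeV

798.8 MeV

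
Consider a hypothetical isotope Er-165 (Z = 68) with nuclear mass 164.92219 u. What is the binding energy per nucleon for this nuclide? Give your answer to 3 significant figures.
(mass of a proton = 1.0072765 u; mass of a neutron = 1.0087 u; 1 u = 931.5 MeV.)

8.00 MeV/nucleon

Mass of separated nucleons = 68(1.0072765) + 97(1.0087) = 68.4948020 + 97.8439 = 166.3387020 u
Δm = 166.3387020 − 164.92219 = 1.4165120 u
E_B = 1.4165120 × 931.5 = 1319.48 MeV
Dividing by A = 165 gives 7.997 MeV per nucleon.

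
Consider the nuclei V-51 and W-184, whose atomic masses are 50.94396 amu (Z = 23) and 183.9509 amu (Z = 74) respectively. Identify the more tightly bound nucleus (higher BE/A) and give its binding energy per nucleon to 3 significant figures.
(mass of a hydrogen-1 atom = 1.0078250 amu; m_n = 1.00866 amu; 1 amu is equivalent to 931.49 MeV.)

V-51; 8.74 MeV/nucleon

V-51: Σm = 23(1.0078250) + 28(1.00866) = 51.4224550 amu; Δm = 0.4784950 amu; E_B = 445.71 MeV; E_B/A = 8.739 MeV
W-184: Σm = 74(1.0078250) + 110(1.00866) = 185.5316500 amu; Δm = 1.5807500 amu; E_B = 1472.45 MeV; E_B/A = 8.002 MeV
V-51 has the higher binding energy per nucleon, so it is the more tightly bound nucleus.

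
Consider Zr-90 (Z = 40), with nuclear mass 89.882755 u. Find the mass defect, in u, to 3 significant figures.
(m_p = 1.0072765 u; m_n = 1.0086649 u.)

0.842 u

Mass of separated nucleons = 40(1.0072765) + 50(1.0086649) = 40.2910600 + 50.4332450 = 90.7243050 u
Mass defect Δm = 90.7243050 − 89.882755 = 0.8415500 u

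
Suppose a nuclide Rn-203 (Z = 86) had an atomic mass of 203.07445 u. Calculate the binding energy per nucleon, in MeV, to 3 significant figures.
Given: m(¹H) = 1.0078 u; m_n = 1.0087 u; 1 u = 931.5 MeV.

With 86 protons and 117 neutrons (A = 203):
Total constituent mass: 86 × 1.0078 + 117 × 1.0087 = 204.6887 u
Mass defect Δm = 204.6887 − 203.07445 = 1.61425 u
Converting to energy: 1.61425 u × 931.5 MeV/u = 1503.67 MeV
Dividing by A = 203 gives 7.407 MeV per nucleon.

7.41 MeV/nucleon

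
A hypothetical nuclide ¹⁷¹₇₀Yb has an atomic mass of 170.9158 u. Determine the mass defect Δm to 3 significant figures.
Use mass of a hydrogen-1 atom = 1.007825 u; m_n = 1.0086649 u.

Σm = 70·m(¹H) + 101·m_n = 70.547750 + 101.8751549 = 172.4229049 u
Mass defect Δm = 172.4229049 − 170.9158 = 1.5071049 u

1.51 u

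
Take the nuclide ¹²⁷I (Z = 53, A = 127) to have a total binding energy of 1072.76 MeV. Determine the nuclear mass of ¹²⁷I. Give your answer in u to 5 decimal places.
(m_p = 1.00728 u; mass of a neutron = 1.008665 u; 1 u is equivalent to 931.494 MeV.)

126.87539 u

Mass defect = 1072.76 MeV / (931.494 MeV/u) = 1.1516553 u
Constituent mass = 53(1.00728) + 74(1.008665) = 128.027050 u
Nuclear mass = 128.027050 − 1.1516553 = 126.8753947 u ≈ 126.87539 u (to 5 decimal places)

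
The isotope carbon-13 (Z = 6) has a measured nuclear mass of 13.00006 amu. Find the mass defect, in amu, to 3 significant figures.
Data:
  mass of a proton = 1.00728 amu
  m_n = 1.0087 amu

0.105 amu

With 6 protons and 7 neutrons (A = 13):
Σm = 6·m_p + 7·m_n = 6.04368 + 7.0609 = 13.10458 amu
Δm = 13.10458 − 13.00006 = 0.10452 amu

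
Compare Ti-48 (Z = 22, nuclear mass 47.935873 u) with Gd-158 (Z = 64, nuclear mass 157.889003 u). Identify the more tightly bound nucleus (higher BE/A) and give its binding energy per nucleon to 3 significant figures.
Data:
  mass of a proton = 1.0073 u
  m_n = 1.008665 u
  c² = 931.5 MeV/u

Ti-48: Σm = 22(1.0073) + 26(1.008665) = 48.385890 u; Δm = 0.450017 u; E_B = 419.19 MeV; E_B/A = 8.733 MeV
Gd-158: Σm = 64(1.0073) + 94(1.008665) = 159.281710 u; Δm = 1.392707 u; E_B = 1297.3 MeV; E_B/A = 8.211 MeV
Ti-48 has the higher binding energy per nucleon, so it is the more tightly bound nucleus.

Ti-48; 8.73 MeV/nucleon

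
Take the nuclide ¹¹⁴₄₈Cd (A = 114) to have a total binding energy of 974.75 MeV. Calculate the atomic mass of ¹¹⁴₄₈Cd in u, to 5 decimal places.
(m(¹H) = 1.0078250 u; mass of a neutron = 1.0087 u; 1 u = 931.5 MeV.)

Mass defect = 974.75 MeV / (931.5 MeV/u) = 1.0464305 u
Constituent mass = 48(1.0078250) + 66(1.0087) = 114.9498000 u
Atomic mass = 114.9498000 − 1.0464305 = 113.9033695 u ≈ 113.90337 u (to 5 decimal places)

113.90337 u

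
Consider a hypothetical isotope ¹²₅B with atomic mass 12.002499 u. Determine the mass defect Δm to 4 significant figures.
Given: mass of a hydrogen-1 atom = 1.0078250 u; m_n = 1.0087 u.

0.09753 u

The nucleus contains 5 protons and 12 − 5 = 7 neutrons.
Σm = 5·m(¹H) + 7·m_n = 5.0391250 + 7.0609 = 12.1000250 u
Mass defect Δm = 12.1000250 − 12.002499 = 0.0975260 u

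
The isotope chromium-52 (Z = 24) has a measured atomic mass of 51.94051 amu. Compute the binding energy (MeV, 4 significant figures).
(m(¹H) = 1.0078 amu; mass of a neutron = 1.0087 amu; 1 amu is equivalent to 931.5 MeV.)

456.7 MeV

The nucleus contains 24 protons and 52 − 24 = 28 neutrons.
Total constituent mass: 24 × 1.0078 + 28 × 1.0087 = 52.4308 amu
Δm = 52.4308 − 51.94051 = 0.49029 amu
E_B = 0.49029 × 931.5 = 456.705 MeV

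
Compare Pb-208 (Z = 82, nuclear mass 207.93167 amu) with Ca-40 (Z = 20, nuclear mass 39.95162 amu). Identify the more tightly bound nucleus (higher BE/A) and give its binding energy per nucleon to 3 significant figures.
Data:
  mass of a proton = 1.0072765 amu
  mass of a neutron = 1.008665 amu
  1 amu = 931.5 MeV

Ca-40; 8.55 MeV/nucleon

Pb-208: Σm = 82(1.0072765) + 126(1.008665) = 209.6884630 amu; Δm = 1.7567930 amu; E_B = 1636.5 MeV; E_B/A = 7.868 MeV
Ca-40: Σm = 20(1.0072765) + 20(1.008665) = 40.3188300 amu; Δm = 0.3672100 amu; E_B = 342.056 MeV; E_B/A = 8.551 MeV
Ca-40 has the higher binding energy per nucleon, so it is the more tightly bound nucleus.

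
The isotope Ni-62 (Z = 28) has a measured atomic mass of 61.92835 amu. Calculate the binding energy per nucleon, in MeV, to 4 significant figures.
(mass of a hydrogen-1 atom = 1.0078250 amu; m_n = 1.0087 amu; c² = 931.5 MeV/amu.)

8.812 MeV/nucleon

Mass of separated nucleons = 28(1.0078250) + 34(1.0087) = 28.2191000 + 34.2958 = 62.5149000 amu
Δm = 62.5149000 − 61.92835 = 0.5865500 amu
Converting to energy: 0.5865500 amu × 931.5 MeV/amu = 546.371 MeV
Per nucleon: 546.371 / 62 = 8.812 MeV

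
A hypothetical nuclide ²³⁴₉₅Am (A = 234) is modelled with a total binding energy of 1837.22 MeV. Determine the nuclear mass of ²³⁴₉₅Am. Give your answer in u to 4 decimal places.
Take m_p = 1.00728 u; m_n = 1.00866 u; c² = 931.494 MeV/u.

Mass defect = 1837.22 MeV / (931.494 MeV/u) = 1.972337 u
Constituent mass = 95(1.00728) + 139(1.00866) = 235.89534 u
Nuclear mass = 235.89534 − 1.972337 = 233.923003 u ≈ 233.9230 u (to 4 decimal places)

233.9230 u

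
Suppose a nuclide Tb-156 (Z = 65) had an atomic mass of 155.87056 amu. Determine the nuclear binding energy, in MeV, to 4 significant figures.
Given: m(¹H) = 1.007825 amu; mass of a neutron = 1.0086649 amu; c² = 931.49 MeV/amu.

With 65 protons and 91 neutrons (A = 156):
Total constituent mass: 65 × 1.007825 + 91 × 1.0086649 = 157.2971309 amu
The mass defect is 157.2971309 − 155.87056 = 1.4265709 amu.
E_B = 1.4265709 × 931.49 = 1328.84 MeV

1329 MeV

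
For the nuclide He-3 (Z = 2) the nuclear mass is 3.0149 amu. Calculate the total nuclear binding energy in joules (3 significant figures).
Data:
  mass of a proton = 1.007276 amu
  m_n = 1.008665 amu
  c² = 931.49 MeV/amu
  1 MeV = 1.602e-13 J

1.24e-12 J

The nucleus contains 2 protons and 3 − 2 = 1 neutrons.
Total constituent mass: 2 × 1.007276 + 1 × 1.008665 = 3.023217 amu
The mass defect is 3.023217 − 3.0149 = 0.008317 amu.
Binding energy = Δm·c² = 0.008317 × 931.49 MeV/amu = 7.74720 MeV
In joules: 7.74720 MeV × 1.602e-13 J/MeV = 1.2411e-12 J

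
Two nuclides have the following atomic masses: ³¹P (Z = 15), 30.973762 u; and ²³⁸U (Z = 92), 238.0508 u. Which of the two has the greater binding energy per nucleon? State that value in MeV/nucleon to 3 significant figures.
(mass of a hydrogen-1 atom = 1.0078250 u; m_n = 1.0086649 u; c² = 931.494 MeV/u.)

³¹P; 8.48 MeV/nucleon

³¹P: Σm = 15(1.0078250) + 16(1.0086649) = 31.2560134 u; Δm = 0.2822514 u; E_B = 262.92 MeV; E_B/A = 8.481 MeV
²³⁸U: Σm = 92(1.0078250) + 146(1.0086649) = 239.9849754 u; Δm = 1.9341754 u; E_B = 1801.7 MeV; E_B/A = 7.570 MeV
³¹P has the higher binding energy per nucleon, so it is the more tightly bound nucleus.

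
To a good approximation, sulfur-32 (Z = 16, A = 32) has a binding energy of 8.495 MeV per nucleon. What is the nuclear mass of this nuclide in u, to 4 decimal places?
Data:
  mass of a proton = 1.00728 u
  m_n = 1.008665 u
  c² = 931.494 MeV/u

Total binding energy = 32 × 8.495 = 271.840 MeV
Mass defect = 271.840 MeV / (931.494 MeV/u) = 0.291832 u
Constituent mass = 16(1.00728) + 16(1.008665) = 32.255120 u
Nuclear mass = 32.255120 − 0.291832 = 31.963288 u ≈ 31.9633 u (to 4 decimal places)

31.9633 u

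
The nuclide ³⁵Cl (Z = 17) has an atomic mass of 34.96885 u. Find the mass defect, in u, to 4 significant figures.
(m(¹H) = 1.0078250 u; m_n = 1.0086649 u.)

Z = 17, so N = A − Z = 35 − 17 = 18.
Σm = 17·m(¹H) + 18·m_n = 17.1330250 + 18.1559682 = 35.2889932 u
Mass defect Δm = 35.2889932 − 34.96885 = 0.3201432 u

0.3201 u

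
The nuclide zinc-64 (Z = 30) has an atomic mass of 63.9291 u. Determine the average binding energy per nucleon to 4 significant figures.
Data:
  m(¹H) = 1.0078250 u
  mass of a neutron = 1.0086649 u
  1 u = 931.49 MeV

Mass of separated nucleons = 30(1.0078250) + 34(1.0086649) = 30.2347500 + 34.2946066 = 64.5293566 u
Mass defect Δm = 64.5293566 − 63.9291 = 0.6002566 u
Converting to energy: 0.6002566 u × 931.49 MeV/u = 559.133 MeV
Dividing by A = 64 gives 8.736 MeV per nucleon.

8.736 MeV/nucleon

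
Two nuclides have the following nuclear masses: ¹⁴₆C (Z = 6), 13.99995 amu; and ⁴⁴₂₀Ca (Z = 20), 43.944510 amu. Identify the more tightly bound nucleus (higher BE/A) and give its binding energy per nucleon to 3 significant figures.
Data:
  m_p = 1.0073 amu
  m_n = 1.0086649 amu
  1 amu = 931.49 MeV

¹⁴₆C: Σm = 6(1.0073) + 8(1.0086649) = 14.1131192 amu; Δm = 0.1131692 amu; E_B = 105.42 MeV; E_B/A = 7.530 MeV
⁴⁴₂₀Ca: Σm = 20(1.0073) + 24(1.0086649) = 44.3539576 amu; Δm = 0.4094476 amu; E_B = 381.40 MeV; E_B/A = 8.668 MeV
⁴⁴₂₀Ca has the higher binding energy per nucleon, so it is the more tightly bound nucleus.

⁴⁴₂₀Ca; 8.67 MeV/nucleon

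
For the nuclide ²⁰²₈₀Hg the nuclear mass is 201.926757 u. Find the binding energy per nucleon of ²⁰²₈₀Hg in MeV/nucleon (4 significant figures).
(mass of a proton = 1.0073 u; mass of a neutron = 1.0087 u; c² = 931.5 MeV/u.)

7.925 MeV/nucleon

Σm = 80·m_p + 122·m_n = 80.5840 + 123.0614 = 203.6454 u
Mass defect Δm = 203.6454 − 201.926757 = 1.718643 u
Converting to energy: 1.718643 u × 931.5 MeV/u = 1600.92 MeV
BE/A = 1600.92 MeV / 202 = 7.925 MeV/nucleon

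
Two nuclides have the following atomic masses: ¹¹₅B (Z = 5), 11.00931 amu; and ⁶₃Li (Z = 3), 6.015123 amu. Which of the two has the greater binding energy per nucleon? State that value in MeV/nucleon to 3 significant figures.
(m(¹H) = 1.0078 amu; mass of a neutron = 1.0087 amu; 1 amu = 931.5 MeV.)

¹¹₅B: Σm = 5(1.0078) + 6(1.0087) = 11.0912 amu; Δm = 0.08189 amu; E_B = 76.281 MeV; E_B/A = 6.9346 MeV
⁶₃Li: Σm = 3(1.0078) + 3(1.0087) = 6.0495 amu; Δm = 0.034377 amu; E_B = 32.022 MeV; E_B/A = 5.337 MeV
¹¹₅B has the higher binding energy per nucleon, so it is the more tightly bound nucleus.

¹¹₅B; 6.93 MeV/nucleon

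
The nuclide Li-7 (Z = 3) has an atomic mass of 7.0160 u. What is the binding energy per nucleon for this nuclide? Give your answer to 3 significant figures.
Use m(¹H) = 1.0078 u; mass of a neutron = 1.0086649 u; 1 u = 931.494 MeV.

5.60 MeV/nucleon

Mass of separated nucleons = 3(1.0078) + 4(1.0086649) = 3.0234 + 4.0346596 = 7.0580596 u
Δm = 7.0580596 − 7.0160 = 0.0420596 u
Binding energy = Δm·c² = 0.0420596 × 931.494 MeV/u = 39.1783 MeV
Per nucleon: 39.1783 / 7 = 5.597 MeV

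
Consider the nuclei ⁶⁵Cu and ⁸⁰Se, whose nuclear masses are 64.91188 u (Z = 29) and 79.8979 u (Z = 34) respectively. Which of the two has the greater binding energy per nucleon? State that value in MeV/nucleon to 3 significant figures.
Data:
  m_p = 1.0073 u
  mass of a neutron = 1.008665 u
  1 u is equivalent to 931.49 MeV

⁶⁵Cu; 8.77 MeV/nucleon

⁶⁵Cu: Σm = 29(1.0073) + 36(1.008665) = 65.523640 u; Δm = 0.611760 u; E_B = 569.85 MeV; E_B/A = 8.767 MeV
⁸⁰Se: Σm = 34(1.0073) + 46(1.008665) = 80.646790 u; Δm = 0.748890 u; E_B = 697.58 MeV; E_B/A = 8.720 MeV
⁶⁵Cu has the higher binding energy per nucleon, so it is the more tightly bound nucleus.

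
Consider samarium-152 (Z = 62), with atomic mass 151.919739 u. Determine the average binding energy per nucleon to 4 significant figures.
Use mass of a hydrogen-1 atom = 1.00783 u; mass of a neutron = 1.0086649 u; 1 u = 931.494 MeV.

Σm = 62·m(¹H) + 90·m_n = 62.48546 + 90.7798410 = 153.2653010 u
Δm = 153.2653010 − 151.919739 = 1.3455620 u
Converting to energy: 1.3455620 u × 931.494 MeV/u = 1253.38 MeV
BE/A = 1253.38 MeV / 152 = 8.246 MeV/nucleon

8.246 MeV/nucleon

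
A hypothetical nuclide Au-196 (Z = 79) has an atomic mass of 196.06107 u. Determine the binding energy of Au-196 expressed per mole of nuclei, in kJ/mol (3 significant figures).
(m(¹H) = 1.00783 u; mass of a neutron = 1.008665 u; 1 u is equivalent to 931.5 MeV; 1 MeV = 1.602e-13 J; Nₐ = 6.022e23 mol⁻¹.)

Z = 79, so N = A − Z = 196 − 79 = 117.
Σm = 79·m(¹H) + 117·m_n = 79.61857 + 118.013805 = 197.632375 u
Mass defect Δm = 197.632375 − 196.06107 = 1.571305 u
E_B = 1.571305 × 931.5 = 1463.67 MeV
Per nucleus in joules: 1463.67 MeV × 1.602e-13 J/MeV = 2.3448e-10 J
Per mole: 2.3448e-10 J × 6.022e23 mol⁻¹ = 1.4120e+14 J/mol

1.41e+11 kJ/mol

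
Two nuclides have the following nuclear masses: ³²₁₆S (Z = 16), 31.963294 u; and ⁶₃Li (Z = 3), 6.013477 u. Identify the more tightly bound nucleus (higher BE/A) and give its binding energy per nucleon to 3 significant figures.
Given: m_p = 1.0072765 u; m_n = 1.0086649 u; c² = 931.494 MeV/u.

³²₁₆S: Σm = 16(1.0072765) + 16(1.0086649) = 32.2550624 u; Δm = 0.2917684 u; E_B = 271.78 MeV; E_B/A = 8.493 MeV
⁶₃Li: Σm = 3(1.0072765) + 3(1.0086649) = 6.0478242 u; Δm = 0.0343472 u; E_B = 31.994 MeV; E_B/A = 5.332 MeV
³²₁₆S has the higher binding energy per nucleon, so it is the more tightly bound nucleus.

³²₁₆S; 8.49 MeV/nucleon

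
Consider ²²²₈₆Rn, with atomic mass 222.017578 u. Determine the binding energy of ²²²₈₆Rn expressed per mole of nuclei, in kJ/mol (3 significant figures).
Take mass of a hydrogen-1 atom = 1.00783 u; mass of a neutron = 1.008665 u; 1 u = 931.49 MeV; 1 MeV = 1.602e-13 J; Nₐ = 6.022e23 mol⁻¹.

Total constituent mass: 86 × 1.00783 + 136 × 1.008665 = 223.851820 u
The mass defect is 223.851820 − 222.017578 = 1.834242 u.
Converting to energy: 1.834242 u × 931.49 MeV/u = 1708.58 MeV
Per nucleus in joules: 1708.58 MeV × 1.602e-13 J/MeV = 2.7371e-10 J
Per mole: 2.7371e-10 J × 6.022e23 mol⁻¹ = 1.6483e+14 J/mol

1.65e+11 kJ/mol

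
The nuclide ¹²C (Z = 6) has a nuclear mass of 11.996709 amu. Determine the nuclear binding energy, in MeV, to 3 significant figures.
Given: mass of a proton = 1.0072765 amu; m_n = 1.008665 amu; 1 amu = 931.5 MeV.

Σm = 6·m_p + 6·m_n = 6.0436590 + 6.051990 = 12.0956490 amu
The mass defect is 12.0956490 − 11.996709 = 0.0989400 amu.
Converting to energy: 0.0989400 amu × 931.5 MeV/amu = 92.1626 MeV

92.2 MeV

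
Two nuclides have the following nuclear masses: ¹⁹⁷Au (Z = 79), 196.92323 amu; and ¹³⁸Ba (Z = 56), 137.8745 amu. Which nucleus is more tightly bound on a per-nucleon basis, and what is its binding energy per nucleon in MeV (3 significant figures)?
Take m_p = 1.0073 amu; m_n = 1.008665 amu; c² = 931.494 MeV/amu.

¹³⁸Ba; 8.40 MeV/nucleon

¹⁹⁷Au: Σm = 79(1.0073) + 118(1.008665) = 198.599170 amu; Δm = 1.675940 amu; E_B = 1561.13 MeV; E_B/A = 7.9245 MeV
¹³⁸Ba: Σm = 56(1.0073) + 82(1.008665) = 139.119330 amu; Δm = 1.244830 amu; E_B = 1159.6 MeV; E_B/A = 8.403 MeV
¹³⁸Ba has the higher binding energy per nucleon, so it is the more tightly bound nucleus.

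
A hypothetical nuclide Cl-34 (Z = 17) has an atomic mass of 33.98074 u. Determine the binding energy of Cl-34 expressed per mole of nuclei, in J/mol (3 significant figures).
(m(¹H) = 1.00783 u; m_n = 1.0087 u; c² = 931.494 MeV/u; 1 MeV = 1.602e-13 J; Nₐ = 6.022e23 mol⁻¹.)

With 17 protons and 17 neutrons (A = 34):
Σm = 17·m(¹H) + 17·m_n = 17.13311 + 17.1479 = 34.28101 u
Δm = 34.28101 − 33.98074 = 0.30027 u
Binding energy = Δm·c² = 0.30027 × 931.494 MeV/u = 279.700 MeV
Per nucleus in joules: 279.700 MeV × 1.602e-13 J/MeV = 4.4808e-11 J
Per mole: 4.4808e-11 J × 6.022e23 mol⁻¹ = 2.6983e+13 J/mol

2.70e+13 J/mol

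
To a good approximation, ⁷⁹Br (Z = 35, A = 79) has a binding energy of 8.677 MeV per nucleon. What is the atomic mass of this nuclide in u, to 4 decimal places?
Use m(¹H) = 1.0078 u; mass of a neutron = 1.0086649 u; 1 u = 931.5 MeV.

Total binding energy = 79 × 8.677 = 685.483 MeV
Mass defect = 685.483 MeV / (931.5 MeV/u) = 0.735892 u
Constituent mass = 35(1.0078) + 44(1.0086649) = 79.6542556 u
Atomic mass = 79.6542556 − 0.735892 = 78.9183636 u ≈ 78.9184 u (to 4 decimal places)

78.9184 u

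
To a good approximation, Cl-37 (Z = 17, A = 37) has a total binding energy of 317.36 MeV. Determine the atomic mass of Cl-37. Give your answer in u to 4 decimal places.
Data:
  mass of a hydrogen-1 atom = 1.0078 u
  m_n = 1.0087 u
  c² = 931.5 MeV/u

36.9659 u

Mass defect = 317.36 MeV / (931.5 MeV/u) = 0.340698 u
Constituent mass = 17(1.0078) + 20(1.0087) = 37.3066 u
Atomic mass = 37.3066 − 0.340698 = 36.965902 u ≈ 36.9659 u (to 4 decimal places)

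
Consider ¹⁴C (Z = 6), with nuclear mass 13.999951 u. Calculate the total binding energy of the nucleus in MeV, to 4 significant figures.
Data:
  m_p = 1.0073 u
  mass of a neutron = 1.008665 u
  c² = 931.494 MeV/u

105.4 MeV

Z = 6, so N = A − Z = 14 − 6 = 8.
Σm = 6·m_p + 8·m_n = 6.0438 + 8.069320 = 14.113120 u
Mass defect Δm = 14.113120 − 13.999951 = 0.113169 u
Binding energy = Δm·c² = 0.113169 × 931.494 MeV/u = 105.416 MeV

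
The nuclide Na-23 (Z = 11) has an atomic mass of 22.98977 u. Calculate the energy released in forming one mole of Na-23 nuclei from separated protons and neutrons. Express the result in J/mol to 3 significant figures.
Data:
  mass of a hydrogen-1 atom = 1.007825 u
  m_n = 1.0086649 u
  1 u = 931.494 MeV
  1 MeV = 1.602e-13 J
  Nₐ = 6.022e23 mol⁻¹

1.80e+13 J/mol

With 11 protons and 12 neutrons (A = 23):
Σm = 11·m(¹H) + 12·m_n = 11.086075 + 12.1039788 = 23.1900538 u
Mass defect Δm = 23.1900538 − 22.98977 = 0.2002838 u
Converting to energy: 0.2002838 u × 931.494 MeV/u = 186.563 MeV
Per nucleus in joules: 186.563 MeV × 1.602e-13 J/MeV = 2.9887e-11 J
Per mole: 2.9887e-11 J × 6.022e23 mol⁻¹ = 1.7998e+13 J/mol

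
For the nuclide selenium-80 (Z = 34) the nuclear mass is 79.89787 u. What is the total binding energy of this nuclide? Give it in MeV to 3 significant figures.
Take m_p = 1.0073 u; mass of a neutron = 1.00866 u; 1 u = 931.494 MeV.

697 MeV

The nucleus contains 34 protons and 80 − 34 = 46 neutrons.
Mass of separated nucleons = 34(1.0073) + 46(1.00866) = 34.2482 + 46.39836 = 80.64656 u
The mass defect is 80.64656 − 79.89787 = 0.74869 u.
Binding energy = Δm·c² = 0.74869 × 931.494 MeV/u = 697.400 MeV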